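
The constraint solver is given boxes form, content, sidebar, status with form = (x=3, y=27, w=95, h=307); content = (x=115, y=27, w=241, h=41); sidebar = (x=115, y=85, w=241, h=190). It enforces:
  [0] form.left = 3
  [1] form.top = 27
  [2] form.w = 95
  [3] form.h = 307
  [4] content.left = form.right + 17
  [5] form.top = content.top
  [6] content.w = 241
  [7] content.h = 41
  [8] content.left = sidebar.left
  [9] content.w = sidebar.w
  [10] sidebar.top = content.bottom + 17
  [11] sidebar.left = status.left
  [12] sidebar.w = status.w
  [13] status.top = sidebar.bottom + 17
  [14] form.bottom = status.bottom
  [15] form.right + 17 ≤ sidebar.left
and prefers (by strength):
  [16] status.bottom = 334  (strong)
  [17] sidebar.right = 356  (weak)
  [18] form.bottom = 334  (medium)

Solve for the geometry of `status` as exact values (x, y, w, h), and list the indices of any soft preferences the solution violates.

status = (x=115, y=292, w=241, h=42)
violated soft preferences: none

1. status.x = 115  [sidebar.left = status.left]
2. status.w = 241  [sidebar.w = status.w]
3. status.y = 292  [status.top = sidebar.bottom + 17]
4. status.h = 42  [form.bottom = status.bottom]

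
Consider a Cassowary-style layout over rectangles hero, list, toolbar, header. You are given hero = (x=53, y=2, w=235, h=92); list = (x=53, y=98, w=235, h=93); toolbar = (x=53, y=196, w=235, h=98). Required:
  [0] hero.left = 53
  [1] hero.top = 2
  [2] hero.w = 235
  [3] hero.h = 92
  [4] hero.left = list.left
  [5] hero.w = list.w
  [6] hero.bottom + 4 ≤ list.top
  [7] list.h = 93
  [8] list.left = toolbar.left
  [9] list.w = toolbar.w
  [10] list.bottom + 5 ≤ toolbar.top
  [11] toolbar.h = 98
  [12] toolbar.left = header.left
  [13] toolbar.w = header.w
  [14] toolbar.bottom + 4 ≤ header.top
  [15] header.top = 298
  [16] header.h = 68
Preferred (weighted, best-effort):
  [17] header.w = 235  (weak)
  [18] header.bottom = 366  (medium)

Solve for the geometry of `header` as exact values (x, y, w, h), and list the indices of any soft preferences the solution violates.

1. header.x = 53  [toolbar.left = header.left]
2. header.w = 235  [toolbar.w = header.w]
3. header.y = 298  [header.top = 298]
4. header.h = 68  [header.h = 68]

header = (x=53, y=298, w=235, h=68)
violated soft preferences: none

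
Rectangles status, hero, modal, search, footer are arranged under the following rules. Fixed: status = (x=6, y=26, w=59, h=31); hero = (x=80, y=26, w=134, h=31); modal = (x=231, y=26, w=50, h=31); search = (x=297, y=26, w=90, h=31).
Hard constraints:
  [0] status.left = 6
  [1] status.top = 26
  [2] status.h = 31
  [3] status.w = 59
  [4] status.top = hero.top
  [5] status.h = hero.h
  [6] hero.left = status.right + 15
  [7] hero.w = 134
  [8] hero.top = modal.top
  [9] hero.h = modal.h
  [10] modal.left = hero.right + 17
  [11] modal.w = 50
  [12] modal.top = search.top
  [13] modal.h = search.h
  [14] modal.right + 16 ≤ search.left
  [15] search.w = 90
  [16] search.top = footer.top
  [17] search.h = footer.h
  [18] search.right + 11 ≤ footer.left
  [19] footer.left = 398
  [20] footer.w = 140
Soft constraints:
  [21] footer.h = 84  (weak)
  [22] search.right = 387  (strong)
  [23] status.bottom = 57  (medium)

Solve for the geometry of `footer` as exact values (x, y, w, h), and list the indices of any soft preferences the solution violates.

footer = (x=398, y=26, w=140, h=31)
violated soft preferences: 21

1. footer.y = 26  [search.top = footer.top]
2. footer.h = 31  [search.h = footer.h]
3. footer.x = 398  [footer.left = 398]
4. footer.w = 140  [footer.w = 140]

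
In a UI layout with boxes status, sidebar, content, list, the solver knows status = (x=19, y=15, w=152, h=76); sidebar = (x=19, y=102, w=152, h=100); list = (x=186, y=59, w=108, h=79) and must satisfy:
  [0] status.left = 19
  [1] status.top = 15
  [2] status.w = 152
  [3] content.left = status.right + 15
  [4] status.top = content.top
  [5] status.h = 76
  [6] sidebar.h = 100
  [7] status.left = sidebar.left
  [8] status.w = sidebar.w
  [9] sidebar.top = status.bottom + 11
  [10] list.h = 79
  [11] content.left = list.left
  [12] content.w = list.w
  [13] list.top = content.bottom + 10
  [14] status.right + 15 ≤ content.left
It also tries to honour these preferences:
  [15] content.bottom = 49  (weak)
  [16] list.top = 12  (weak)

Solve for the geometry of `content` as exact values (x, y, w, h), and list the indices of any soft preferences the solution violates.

1. content.x = 186  [content.left = status.right + 15]
2. content.y = 15  [status.top = content.top]
3. content.w = 108  [content.w = list.w]
4. content.h = 34  [list.top = content.bottom + 10]

content = (x=186, y=15, w=108, h=34)
violated soft preferences: 16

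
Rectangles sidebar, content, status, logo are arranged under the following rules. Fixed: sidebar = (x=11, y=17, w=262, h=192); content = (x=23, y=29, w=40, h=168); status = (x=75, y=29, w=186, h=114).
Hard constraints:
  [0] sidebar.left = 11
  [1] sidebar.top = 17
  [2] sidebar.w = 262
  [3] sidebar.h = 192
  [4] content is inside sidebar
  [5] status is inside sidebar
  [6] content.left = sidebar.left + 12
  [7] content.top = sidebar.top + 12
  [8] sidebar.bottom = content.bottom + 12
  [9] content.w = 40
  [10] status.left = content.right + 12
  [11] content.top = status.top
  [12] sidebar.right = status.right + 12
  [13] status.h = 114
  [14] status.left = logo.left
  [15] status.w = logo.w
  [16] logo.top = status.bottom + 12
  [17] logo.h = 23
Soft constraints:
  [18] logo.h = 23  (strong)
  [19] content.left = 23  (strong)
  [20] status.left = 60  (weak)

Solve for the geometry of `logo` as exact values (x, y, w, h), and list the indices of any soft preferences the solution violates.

logo = (x=75, y=155, w=186, h=23)
violated soft preferences: 20

1. logo.x = 75  [status.left = logo.left]
2. logo.w = 186  [status.w = logo.w]
3. logo.y = 155  [logo.top = status.bottom + 12]
4. logo.h = 23  [logo.h = 23]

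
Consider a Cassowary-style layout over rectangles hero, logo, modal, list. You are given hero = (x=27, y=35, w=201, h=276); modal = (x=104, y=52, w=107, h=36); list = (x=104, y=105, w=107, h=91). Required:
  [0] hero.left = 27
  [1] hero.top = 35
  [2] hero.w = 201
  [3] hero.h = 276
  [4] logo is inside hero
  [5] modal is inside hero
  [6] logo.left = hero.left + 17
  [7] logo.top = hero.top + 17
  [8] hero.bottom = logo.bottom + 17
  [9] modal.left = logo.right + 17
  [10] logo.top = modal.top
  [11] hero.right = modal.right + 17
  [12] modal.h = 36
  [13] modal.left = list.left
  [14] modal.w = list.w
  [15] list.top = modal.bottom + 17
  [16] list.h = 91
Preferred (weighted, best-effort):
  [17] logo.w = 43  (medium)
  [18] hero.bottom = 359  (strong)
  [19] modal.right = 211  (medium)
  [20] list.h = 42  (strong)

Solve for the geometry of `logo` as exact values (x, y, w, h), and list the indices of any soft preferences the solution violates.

1. logo.x = 44  [logo.left = hero.left + 17]
2. logo.y = 52  [logo.top = hero.top + 17]
3. logo.h = 242  [hero.bottom = logo.bottom + 17]
4. logo.w = 43  [modal.left = logo.right + 17]

logo = (x=44, y=52, w=43, h=242)
violated soft preferences: 18, 20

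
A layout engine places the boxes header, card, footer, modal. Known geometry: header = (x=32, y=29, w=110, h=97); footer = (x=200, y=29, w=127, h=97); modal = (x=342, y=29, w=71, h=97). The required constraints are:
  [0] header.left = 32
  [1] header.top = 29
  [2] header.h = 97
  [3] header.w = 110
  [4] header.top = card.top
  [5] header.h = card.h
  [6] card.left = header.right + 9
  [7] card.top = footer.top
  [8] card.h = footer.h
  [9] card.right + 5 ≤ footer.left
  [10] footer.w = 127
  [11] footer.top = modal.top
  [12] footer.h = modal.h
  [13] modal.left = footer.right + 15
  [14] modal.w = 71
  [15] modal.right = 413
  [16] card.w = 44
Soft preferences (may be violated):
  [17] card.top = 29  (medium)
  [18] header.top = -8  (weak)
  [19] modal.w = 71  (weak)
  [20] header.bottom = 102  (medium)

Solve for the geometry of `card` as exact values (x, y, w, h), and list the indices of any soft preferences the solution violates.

1. card.y = 29  [header.top = card.top]
2. card.h = 97  [header.h = card.h]
3. card.x = 151  [card.left = header.right + 9]
4. card.w = 44  [card.w = 44]

card = (x=151, y=29, w=44, h=97)
violated soft preferences: 18, 20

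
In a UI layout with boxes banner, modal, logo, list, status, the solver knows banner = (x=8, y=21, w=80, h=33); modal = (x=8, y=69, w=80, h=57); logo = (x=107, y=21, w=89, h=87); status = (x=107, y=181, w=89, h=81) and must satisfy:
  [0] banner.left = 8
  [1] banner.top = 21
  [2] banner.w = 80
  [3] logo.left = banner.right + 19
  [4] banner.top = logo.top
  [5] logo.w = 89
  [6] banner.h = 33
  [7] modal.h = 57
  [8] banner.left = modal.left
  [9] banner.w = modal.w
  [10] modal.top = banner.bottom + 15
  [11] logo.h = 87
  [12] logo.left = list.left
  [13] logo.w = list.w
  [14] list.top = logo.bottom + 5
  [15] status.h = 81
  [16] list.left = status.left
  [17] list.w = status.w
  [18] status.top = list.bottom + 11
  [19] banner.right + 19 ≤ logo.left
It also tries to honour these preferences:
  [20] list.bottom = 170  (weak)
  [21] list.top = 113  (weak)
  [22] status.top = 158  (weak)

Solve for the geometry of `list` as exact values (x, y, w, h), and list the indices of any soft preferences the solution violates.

1. list.x = 107  [logo.left = list.left]
2. list.w = 89  [logo.w = list.w]
3. list.y = 113  [list.top = logo.bottom + 5]
4. list.h = 57  [status.top = list.bottom + 11]

list = (x=107, y=113, w=89, h=57)
violated soft preferences: 22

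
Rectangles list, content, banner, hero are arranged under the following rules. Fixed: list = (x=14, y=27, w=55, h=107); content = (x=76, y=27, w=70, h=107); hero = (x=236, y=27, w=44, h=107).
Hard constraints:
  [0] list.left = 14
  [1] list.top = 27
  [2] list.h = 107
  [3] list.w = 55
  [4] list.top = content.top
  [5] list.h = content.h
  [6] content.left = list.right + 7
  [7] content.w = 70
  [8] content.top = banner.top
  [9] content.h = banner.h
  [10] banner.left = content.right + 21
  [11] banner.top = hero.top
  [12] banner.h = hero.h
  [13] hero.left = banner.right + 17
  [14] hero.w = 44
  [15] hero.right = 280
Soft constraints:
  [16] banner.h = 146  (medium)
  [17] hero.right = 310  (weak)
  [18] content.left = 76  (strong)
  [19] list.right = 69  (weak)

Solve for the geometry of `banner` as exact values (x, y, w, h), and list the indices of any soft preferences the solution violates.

1. banner.y = 27  [content.top = banner.top]
2. banner.h = 107  [content.h = banner.h]
3. banner.x = 167  [banner.left = content.right + 21]
4. banner.w = 52  [hero.left = banner.right + 17]

banner = (x=167, y=27, w=52, h=107)
violated soft preferences: 16, 17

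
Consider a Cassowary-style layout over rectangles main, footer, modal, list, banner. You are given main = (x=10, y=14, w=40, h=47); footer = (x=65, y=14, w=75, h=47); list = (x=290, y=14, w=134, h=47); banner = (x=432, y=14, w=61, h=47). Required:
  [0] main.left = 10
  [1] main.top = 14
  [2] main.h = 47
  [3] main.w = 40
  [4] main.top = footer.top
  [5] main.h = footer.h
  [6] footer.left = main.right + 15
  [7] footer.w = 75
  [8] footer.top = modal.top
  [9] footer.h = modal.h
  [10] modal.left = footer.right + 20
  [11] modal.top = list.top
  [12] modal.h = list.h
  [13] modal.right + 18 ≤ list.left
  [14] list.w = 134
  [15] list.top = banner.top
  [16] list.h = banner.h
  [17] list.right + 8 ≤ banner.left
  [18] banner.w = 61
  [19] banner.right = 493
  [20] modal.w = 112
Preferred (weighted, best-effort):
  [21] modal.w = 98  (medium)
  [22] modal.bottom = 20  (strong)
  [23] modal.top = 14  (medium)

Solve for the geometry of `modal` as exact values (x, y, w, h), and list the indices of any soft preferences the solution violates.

1. modal.y = 14  [footer.top = modal.top]
2. modal.h = 47  [footer.h = modal.h]
3. modal.x = 160  [modal.left = footer.right + 20]
4. modal.w = 112  [modal.w = 112]

modal = (x=160, y=14, w=112, h=47)
violated soft preferences: 21, 22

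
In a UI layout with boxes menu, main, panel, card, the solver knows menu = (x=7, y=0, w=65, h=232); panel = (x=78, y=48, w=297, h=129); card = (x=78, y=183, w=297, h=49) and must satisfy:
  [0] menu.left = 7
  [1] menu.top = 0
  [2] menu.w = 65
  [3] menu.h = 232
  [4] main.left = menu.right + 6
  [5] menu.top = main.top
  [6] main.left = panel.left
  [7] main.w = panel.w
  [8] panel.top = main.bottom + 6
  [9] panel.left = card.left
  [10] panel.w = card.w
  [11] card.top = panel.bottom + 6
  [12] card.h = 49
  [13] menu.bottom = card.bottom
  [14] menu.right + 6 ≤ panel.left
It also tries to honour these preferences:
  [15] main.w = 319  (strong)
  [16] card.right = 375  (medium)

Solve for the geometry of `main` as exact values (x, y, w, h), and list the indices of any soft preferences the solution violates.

1. main.x = 78  [main.left = menu.right + 6]
2. main.y = 0  [menu.top = main.top]
3. main.w = 297  [main.w = panel.w]
4. main.h = 42  [panel.top = main.bottom + 6]

main = (x=78, y=0, w=297, h=42)
violated soft preferences: 15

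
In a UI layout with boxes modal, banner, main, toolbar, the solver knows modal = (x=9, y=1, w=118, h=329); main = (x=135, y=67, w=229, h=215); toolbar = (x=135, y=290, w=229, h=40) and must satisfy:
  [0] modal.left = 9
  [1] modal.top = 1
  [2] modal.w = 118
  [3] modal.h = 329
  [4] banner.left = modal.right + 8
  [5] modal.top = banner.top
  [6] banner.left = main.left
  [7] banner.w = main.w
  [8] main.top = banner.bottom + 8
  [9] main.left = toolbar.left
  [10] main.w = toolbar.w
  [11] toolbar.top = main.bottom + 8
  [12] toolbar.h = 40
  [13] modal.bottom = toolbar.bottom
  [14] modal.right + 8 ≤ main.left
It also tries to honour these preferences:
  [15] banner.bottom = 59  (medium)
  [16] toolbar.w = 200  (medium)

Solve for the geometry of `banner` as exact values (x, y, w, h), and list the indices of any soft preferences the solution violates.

1. banner.x = 135  [banner.left = modal.right + 8]
2. banner.y = 1  [modal.top = banner.top]
3. banner.w = 229  [banner.w = main.w]
4. banner.h = 58  [main.top = banner.bottom + 8]

banner = (x=135, y=1, w=229, h=58)
violated soft preferences: 16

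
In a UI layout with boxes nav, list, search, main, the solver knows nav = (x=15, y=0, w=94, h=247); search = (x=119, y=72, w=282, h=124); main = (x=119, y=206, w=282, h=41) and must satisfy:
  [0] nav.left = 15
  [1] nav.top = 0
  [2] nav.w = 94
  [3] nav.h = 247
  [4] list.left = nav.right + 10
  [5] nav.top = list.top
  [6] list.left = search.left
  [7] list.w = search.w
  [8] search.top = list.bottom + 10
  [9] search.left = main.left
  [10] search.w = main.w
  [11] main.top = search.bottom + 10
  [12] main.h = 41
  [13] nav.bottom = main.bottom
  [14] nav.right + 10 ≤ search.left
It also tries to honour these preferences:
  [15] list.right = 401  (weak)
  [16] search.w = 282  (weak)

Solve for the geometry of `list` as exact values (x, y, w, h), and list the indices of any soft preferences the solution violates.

list = (x=119, y=0, w=282, h=62)
violated soft preferences: none

1. list.x = 119  [list.left = nav.right + 10]
2. list.y = 0  [nav.top = list.top]
3. list.w = 282  [list.w = search.w]
4. list.h = 62  [search.top = list.bottom + 10]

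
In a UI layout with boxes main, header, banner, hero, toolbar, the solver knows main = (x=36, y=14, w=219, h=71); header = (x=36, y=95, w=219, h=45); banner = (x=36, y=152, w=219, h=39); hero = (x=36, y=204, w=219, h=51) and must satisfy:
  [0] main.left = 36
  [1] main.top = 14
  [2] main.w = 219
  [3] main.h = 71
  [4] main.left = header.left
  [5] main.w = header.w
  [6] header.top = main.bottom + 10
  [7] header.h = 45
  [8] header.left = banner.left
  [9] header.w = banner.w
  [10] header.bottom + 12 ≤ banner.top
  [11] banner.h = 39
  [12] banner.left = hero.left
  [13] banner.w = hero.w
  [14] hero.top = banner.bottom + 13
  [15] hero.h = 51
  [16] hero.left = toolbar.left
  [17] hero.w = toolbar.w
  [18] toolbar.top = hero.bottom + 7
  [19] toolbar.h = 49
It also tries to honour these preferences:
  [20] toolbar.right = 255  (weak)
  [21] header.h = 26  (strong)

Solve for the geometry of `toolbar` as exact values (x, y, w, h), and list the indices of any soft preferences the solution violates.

1. toolbar.x = 36  [hero.left = toolbar.left]
2. toolbar.w = 219  [hero.w = toolbar.w]
3. toolbar.y = 262  [toolbar.top = hero.bottom + 7]
4. toolbar.h = 49  [toolbar.h = 49]

toolbar = (x=36, y=262, w=219, h=49)
violated soft preferences: 21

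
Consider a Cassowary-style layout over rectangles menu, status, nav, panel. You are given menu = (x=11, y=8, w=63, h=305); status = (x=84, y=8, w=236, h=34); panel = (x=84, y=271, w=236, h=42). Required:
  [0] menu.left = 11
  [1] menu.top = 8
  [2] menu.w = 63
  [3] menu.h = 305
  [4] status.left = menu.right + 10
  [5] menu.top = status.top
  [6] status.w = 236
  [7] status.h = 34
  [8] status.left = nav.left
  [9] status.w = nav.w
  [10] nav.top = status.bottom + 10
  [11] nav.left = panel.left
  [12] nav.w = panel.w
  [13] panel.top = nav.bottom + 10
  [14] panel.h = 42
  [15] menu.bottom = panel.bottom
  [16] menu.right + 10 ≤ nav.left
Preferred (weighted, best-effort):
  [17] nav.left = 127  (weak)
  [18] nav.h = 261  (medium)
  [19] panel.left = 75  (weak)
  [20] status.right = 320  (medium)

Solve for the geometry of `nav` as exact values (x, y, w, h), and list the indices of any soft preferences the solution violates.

1. nav.x = 84  [status.left = nav.left]
2. nav.w = 236  [status.w = nav.w]
3. nav.y = 52  [nav.top = status.bottom + 10]
4. nav.h = 209  [panel.top = nav.bottom + 10]

nav = (x=84, y=52, w=236, h=209)
violated soft preferences: 17, 18, 19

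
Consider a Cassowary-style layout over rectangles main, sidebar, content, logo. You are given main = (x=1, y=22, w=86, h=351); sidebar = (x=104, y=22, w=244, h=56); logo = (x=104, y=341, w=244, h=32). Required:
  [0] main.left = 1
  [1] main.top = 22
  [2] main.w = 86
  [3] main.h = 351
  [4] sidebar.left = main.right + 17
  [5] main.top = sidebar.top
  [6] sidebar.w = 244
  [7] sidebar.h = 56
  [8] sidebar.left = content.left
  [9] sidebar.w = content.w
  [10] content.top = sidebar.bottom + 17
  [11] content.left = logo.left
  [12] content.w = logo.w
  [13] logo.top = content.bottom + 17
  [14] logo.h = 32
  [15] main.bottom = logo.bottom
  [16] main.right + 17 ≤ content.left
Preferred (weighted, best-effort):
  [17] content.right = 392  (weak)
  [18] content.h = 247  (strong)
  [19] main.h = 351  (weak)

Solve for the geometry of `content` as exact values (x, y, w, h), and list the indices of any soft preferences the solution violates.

1. content.x = 104  [sidebar.left = content.left]
2. content.w = 244  [sidebar.w = content.w]
3. content.y = 95  [content.top = sidebar.bottom + 17]
4. content.h = 229  [logo.top = content.bottom + 17]

content = (x=104, y=95, w=244, h=229)
violated soft preferences: 17, 18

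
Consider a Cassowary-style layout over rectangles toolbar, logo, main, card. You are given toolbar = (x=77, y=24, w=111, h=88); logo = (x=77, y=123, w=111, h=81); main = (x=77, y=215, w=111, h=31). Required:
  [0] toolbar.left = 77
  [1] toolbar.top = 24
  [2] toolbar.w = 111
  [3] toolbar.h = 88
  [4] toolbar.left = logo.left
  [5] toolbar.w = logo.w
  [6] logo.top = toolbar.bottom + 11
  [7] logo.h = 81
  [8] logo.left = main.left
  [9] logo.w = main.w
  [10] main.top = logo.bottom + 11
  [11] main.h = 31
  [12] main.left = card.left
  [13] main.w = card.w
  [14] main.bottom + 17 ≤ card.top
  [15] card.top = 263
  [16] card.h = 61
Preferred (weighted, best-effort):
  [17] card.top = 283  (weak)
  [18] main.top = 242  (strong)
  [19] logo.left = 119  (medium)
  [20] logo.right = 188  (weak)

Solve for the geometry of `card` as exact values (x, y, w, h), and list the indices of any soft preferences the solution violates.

card = (x=77, y=263, w=111, h=61)
violated soft preferences: 17, 18, 19

1. card.x = 77  [main.left = card.left]
2. card.w = 111  [main.w = card.w]
3. card.y = 263  [card.top = 263]
4. card.h = 61  [card.h = 61]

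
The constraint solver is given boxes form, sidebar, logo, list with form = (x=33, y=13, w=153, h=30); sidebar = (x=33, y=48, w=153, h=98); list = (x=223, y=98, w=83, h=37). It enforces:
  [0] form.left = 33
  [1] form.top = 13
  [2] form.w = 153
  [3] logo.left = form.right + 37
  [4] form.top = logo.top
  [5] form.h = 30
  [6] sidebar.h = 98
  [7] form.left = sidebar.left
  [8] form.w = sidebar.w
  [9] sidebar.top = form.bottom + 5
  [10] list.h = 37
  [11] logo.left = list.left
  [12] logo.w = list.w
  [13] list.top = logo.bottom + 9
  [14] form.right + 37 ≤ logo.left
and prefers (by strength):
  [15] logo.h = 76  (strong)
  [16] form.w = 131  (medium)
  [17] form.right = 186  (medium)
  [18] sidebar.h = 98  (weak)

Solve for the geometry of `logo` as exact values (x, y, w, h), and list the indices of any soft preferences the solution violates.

logo = (x=223, y=13, w=83, h=76)
violated soft preferences: 16

1. logo.x = 223  [logo.left = form.right + 37]
2. logo.y = 13  [form.top = logo.top]
3. logo.w = 83  [logo.w = list.w]
4. logo.h = 76  [list.top = logo.bottom + 9]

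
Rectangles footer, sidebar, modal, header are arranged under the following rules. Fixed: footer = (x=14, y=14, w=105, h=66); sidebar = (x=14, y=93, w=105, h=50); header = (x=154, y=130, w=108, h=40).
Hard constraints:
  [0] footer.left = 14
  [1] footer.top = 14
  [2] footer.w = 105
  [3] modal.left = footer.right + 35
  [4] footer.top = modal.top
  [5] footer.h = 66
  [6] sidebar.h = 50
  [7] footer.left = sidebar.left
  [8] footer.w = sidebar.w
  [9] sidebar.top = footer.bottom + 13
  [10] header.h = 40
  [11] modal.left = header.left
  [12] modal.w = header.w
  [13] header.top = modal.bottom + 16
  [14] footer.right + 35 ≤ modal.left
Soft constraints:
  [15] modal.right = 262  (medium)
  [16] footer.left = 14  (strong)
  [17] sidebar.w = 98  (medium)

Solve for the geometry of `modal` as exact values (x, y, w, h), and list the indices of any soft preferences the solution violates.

1. modal.x = 154  [modal.left = footer.right + 35]
2. modal.y = 14  [footer.top = modal.top]
3. modal.w = 108  [modal.w = header.w]
4. modal.h = 100  [header.top = modal.bottom + 16]

modal = (x=154, y=14, w=108, h=100)
violated soft preferences: 17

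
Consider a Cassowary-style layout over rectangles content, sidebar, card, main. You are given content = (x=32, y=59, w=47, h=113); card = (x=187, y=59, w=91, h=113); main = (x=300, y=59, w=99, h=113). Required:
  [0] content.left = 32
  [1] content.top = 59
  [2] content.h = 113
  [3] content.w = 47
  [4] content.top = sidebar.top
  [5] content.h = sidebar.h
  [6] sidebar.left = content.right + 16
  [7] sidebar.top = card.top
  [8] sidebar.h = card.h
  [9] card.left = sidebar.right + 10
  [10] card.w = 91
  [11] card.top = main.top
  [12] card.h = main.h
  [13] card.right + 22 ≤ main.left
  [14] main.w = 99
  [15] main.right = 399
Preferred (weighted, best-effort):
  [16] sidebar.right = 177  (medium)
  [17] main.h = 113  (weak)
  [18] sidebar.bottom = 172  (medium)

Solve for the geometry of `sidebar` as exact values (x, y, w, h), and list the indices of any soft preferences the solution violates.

1. sidebar.y = 59  [content.top = sidebar.top]
2. sidebar.h = 113  [content.h = sidebar.h]
3. sidebar.x = 95  [sidebar.left = content.right + 16]
4. sidebar.w = 82  [card.left = sidebar.right + 10]

sidebar = (x=95, y=59, w=82, h=113)
violated soft preferences: none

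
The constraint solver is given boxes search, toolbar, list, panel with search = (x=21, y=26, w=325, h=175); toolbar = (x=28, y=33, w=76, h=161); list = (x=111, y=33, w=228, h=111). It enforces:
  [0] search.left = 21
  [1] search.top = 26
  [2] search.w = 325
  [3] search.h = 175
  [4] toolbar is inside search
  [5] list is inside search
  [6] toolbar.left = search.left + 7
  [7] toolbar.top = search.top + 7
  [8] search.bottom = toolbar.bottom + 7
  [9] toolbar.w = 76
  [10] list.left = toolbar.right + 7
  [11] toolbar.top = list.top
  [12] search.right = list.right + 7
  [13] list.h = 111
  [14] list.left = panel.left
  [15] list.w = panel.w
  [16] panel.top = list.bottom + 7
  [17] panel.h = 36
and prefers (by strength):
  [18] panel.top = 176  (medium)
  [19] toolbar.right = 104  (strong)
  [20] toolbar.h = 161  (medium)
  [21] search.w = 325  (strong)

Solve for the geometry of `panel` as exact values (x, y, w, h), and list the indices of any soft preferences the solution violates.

panel = (x=111, y=151, w=228, h=36)
violated soft preferences: 18

1. panel.x = 111  [list.left = panel.left]
2. panel.w = 228  [list.w = panel.w]
3. panel.y = 151  [panel.top = list.bottom + 7]
4. panel.h = 36  [panel.h = 36]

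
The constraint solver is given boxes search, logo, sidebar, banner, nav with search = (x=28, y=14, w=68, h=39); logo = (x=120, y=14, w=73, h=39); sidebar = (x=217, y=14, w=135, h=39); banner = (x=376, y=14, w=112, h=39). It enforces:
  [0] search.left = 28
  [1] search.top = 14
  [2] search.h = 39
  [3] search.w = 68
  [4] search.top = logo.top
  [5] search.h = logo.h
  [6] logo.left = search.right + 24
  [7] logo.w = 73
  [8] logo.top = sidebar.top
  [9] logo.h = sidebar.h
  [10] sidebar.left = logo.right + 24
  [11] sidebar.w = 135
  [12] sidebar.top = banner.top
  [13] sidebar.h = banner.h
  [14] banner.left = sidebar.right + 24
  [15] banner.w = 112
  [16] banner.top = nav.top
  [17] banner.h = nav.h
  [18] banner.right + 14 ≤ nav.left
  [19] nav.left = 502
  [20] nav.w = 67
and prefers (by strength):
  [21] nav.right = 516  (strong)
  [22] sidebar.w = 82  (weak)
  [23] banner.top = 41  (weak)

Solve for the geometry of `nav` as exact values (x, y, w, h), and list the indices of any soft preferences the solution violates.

nav = (x=502, y=14, w=67, h=39)
violated soft preferences: 21, 22, 23

1. nav.y = 14  [banner.top = nav.top]
2. nav.h = 39  [banner.h = nav.h]
3. nav.x = 502  [nav.left = 502]
4. nav.w = 67  [nav.w = 67]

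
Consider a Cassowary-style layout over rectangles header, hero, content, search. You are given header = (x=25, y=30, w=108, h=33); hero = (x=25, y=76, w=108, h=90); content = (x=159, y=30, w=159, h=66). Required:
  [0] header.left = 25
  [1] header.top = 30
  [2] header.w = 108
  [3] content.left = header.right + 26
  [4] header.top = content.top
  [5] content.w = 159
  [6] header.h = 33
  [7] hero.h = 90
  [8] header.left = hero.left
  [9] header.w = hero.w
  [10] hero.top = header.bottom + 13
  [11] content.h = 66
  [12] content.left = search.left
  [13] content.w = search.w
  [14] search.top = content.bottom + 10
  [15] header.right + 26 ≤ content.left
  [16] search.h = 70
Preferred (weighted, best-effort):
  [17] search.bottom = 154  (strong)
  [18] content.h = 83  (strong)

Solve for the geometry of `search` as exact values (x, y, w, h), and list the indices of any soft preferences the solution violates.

search = (x=159, y=106, w=159, h=70)
violated soft preferences: 17, 18

1. search.x = 159  [content.left = search.left]
2. search.w = 159  [content.w = search.w]
3. search.y = 106  [search.top = content.bottom + 10]
4. search.h = 70  [search.h = 70]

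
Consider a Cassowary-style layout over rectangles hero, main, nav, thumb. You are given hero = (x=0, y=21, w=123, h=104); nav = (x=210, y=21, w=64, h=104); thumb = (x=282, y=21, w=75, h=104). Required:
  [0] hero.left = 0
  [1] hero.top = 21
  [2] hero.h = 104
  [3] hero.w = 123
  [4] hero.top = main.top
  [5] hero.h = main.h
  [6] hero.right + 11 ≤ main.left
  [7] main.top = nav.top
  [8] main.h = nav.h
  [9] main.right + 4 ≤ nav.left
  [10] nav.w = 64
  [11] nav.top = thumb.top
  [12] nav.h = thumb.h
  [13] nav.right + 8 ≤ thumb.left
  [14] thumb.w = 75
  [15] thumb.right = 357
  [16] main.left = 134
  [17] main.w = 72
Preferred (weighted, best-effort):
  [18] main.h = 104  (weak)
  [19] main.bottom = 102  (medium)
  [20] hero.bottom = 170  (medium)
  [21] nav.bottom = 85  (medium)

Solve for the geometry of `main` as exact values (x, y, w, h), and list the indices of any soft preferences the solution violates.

1. main.y = 21  [hero.top = main.top]
2. main.h = 104  [hero.h = main.h]
3. main.x = 134  [main.left = 134]
4. main.w = 72  [main.w = 72]

main = (x=134, y=21, w=72, h=104)
violated soft preferences: 19, 20, 21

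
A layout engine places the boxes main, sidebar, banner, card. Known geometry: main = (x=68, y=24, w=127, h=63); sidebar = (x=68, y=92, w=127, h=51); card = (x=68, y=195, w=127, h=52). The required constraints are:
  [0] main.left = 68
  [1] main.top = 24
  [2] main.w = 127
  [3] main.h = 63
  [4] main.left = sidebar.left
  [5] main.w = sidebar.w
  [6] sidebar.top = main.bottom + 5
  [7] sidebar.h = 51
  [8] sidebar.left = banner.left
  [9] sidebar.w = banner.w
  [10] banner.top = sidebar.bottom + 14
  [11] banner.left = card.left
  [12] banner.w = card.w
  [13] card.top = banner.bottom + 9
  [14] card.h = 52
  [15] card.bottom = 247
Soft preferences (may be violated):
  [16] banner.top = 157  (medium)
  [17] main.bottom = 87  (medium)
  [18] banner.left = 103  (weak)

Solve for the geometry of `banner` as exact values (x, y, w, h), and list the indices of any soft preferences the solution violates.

banner = (x=68, y=157, w=127, h=29)
violated soft preferences: 18

1. banner.x = 68  [sidebar.left = banner.left]
2. banner.w = 127  [sidebar.w = banner.w]
3. banner.y = 157  [banner.top = sidebar.bottom + 14]
4. banner.h = 29  [card.top = banner.bottom + 9]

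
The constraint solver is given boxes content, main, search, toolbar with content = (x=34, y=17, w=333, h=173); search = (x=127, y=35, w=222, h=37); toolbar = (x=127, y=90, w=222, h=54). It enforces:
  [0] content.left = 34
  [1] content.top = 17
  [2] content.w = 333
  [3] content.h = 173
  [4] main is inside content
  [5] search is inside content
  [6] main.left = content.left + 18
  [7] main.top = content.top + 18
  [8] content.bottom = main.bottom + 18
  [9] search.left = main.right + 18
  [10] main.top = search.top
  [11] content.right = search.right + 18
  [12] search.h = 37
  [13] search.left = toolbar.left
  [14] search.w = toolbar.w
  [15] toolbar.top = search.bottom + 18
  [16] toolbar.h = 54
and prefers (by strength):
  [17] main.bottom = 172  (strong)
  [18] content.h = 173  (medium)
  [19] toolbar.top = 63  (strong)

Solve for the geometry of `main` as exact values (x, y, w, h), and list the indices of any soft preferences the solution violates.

1. main.x = 52  [main.left = content.left + 18]
2. main.y = 35  [main.top = content.top + 18]
3. main.h = 137  [content.bottom = main.bottom + 18]
4. main.w = 57  [search.left = main.right + 18]

main = (x=52, y=35, w=57, h=137)
violated soft preferences: 19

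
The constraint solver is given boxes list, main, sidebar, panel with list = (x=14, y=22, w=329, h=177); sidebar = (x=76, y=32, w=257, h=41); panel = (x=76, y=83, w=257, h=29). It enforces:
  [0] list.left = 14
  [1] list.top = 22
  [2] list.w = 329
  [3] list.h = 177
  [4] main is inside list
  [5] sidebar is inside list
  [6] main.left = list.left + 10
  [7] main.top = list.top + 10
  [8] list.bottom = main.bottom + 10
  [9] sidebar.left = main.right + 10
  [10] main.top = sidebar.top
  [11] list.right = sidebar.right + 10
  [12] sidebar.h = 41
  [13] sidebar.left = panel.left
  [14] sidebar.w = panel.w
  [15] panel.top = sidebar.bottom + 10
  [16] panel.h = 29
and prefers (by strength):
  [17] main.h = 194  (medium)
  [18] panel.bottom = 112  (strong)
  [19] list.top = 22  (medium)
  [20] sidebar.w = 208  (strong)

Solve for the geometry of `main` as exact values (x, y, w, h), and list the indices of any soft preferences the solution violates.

1. main.x = 24  [main.left = list.left + 10]
2. main.y = 32  [main.top = list.top + 10]
3. main.h = 157  [list.bottom = main.bottom + 10]
4. main.w = 42  [sidebar.left = main.right + 10]

main = (x=24, y=32, w=42, h=157)
violated soft preferences: 17, 20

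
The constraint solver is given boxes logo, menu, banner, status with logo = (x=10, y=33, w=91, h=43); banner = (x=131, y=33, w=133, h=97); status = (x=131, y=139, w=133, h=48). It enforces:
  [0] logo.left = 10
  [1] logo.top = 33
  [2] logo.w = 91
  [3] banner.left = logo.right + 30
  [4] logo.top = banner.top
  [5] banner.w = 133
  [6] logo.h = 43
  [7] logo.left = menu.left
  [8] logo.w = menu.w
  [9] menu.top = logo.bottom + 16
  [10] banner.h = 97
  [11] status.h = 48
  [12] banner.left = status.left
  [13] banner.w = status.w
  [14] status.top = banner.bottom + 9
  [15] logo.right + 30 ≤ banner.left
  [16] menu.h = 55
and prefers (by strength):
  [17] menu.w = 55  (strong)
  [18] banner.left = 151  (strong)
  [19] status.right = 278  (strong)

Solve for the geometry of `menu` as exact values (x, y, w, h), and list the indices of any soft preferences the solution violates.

menu = (x=10, y=92, w=91, h=55)
violated soft preferences: 17, 18, 19

1. menu.x = 10  [logo.left = menu.left]
2. menu.w = 91  [logo.w = menu.w]
3. menu.y = 92  [menu.top = logo.bottom + 16]
4. menu.h = 55  [menu.h = 55]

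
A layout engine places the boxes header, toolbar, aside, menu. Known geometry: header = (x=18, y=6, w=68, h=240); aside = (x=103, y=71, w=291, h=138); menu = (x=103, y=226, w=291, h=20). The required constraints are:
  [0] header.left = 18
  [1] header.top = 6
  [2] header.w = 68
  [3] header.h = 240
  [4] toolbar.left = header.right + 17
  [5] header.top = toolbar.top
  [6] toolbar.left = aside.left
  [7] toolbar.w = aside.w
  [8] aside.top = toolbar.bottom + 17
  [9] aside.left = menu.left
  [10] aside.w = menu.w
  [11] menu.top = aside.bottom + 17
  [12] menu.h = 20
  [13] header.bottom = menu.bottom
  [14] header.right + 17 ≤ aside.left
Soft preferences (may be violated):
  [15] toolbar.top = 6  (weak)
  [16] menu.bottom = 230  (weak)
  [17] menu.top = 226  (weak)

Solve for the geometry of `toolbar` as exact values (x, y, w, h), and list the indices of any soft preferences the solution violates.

1. toolbar.x = 103  [toolbar.left = header.right + 17]
2. toolbar.y = 6  [header.top = toolbar.top]
3. toolbar.w = 291  [toolbar.w = aside.w]
4. toolbar.h = 48  [aside.top = toolbar.bottom + 17]

toolbar = (x=103, y=6, w=291, h=48)
violated soft preferences: 16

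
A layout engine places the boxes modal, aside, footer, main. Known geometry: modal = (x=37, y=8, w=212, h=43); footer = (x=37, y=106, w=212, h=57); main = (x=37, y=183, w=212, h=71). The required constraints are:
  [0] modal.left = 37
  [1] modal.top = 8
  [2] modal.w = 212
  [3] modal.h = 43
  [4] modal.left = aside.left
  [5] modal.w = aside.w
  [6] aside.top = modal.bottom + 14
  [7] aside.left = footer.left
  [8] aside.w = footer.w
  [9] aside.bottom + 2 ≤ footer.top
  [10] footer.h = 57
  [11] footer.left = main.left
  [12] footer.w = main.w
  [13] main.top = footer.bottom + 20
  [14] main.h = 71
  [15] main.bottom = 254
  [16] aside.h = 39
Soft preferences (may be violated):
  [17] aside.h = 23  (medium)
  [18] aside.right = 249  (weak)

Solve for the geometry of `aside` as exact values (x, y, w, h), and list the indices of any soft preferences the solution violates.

aside = (x=37, y=65, w=212, h=39)
violated soft preferences: 17

1. aside.x = 37  [modal.left = aside.left]
2. aside.w = 212  [modal.w = aside.w]
3. aside.y = 65  [aside.top = modal.bottom + 14]
4. aside.h = 39  [aside.h = 39]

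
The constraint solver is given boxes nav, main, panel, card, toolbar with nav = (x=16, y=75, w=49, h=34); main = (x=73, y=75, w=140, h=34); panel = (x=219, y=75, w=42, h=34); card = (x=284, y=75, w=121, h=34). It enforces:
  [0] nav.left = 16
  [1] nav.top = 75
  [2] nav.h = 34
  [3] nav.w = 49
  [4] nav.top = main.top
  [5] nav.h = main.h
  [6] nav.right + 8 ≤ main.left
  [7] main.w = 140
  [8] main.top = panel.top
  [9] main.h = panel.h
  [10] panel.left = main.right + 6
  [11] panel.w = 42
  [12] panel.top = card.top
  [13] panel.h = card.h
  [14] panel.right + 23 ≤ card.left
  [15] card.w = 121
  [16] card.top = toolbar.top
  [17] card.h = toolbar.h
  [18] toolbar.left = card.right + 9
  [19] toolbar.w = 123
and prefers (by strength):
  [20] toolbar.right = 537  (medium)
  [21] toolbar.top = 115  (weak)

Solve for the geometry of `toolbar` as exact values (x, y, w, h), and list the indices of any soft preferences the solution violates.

toolbar = (x=414, y=75, w=123, h=34)
violated soft preferences: 21

1. toolbar.y = 75  [card.top = toolbar.top]
2. toolbar.h = 34  [card.h = toolbar.h]
3. toolbar.x = 414  [toolbar.left = card.right + 9]
4. toolbar.w = 123  [toolbar.w = 123]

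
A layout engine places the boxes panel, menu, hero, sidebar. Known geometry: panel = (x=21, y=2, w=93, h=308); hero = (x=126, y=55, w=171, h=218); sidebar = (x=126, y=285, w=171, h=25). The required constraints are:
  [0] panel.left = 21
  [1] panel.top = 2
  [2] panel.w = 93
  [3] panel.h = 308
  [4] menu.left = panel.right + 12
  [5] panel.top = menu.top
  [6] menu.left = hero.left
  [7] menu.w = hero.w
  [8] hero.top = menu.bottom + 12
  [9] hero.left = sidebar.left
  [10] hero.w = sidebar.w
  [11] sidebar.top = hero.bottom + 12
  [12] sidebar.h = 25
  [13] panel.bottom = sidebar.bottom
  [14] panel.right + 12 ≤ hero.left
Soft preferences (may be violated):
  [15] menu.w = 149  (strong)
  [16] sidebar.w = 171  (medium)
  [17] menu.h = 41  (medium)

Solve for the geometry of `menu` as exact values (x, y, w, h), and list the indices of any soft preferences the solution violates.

1. menu.x = 126  [menu.left = panel.right + 12]
2. menu.y = 2  [panel.top = menu.top]
3. menu.w = 171  [menu.w = hero.w]
4. menu.h = 41  [hero.top = menu.bottom + 12]

menu = (x=126, y=2, w=171, h=41)
violated soft preferences: 15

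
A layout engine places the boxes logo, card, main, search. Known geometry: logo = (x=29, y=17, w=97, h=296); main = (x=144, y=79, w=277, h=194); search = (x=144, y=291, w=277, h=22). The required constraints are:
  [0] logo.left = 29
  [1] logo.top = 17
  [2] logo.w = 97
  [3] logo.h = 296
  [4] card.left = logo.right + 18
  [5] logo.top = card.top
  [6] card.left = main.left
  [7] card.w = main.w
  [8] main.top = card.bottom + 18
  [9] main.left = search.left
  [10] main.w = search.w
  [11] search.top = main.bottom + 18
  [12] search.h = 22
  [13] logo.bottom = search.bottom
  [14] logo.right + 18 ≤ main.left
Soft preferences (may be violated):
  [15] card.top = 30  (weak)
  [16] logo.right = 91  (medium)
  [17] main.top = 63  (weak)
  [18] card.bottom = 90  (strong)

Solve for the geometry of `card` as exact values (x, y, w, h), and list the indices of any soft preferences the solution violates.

1. card.x = 144  [card.left = logo.right + 18]
2. card.y = 17  [logo.top = card.top]
3. card.w = 277  [card.w = main.w]
4. card.h = 44  [main.top = card.bottom + 18]

card = (x=144, y=17, w=277, h=44)
violated soft preferences: 15, 16, 17, 18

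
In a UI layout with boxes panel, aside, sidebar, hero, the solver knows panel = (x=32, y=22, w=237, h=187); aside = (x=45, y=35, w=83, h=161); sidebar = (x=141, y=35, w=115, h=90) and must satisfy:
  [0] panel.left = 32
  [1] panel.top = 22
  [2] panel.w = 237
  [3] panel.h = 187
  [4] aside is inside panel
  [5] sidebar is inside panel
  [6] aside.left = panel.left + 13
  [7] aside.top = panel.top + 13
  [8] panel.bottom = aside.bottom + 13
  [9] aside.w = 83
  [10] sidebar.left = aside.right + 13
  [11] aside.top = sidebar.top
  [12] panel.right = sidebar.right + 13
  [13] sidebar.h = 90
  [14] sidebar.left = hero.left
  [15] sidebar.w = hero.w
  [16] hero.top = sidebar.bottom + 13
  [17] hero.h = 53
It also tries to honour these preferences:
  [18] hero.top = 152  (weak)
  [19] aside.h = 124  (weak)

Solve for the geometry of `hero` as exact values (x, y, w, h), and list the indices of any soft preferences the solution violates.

hero = (x=141, y=138, w=115, h=53)
violated soft preferences: 18, 19

1. hero.x = 141  [sidebar.left = hero.left]
2. hero.w = 115  [sidebar.w = hero.w]
3. hero.y = 138  [hero.top = sidebar.bottom + 13]
4. hero.h = 53  [hero.h = 53]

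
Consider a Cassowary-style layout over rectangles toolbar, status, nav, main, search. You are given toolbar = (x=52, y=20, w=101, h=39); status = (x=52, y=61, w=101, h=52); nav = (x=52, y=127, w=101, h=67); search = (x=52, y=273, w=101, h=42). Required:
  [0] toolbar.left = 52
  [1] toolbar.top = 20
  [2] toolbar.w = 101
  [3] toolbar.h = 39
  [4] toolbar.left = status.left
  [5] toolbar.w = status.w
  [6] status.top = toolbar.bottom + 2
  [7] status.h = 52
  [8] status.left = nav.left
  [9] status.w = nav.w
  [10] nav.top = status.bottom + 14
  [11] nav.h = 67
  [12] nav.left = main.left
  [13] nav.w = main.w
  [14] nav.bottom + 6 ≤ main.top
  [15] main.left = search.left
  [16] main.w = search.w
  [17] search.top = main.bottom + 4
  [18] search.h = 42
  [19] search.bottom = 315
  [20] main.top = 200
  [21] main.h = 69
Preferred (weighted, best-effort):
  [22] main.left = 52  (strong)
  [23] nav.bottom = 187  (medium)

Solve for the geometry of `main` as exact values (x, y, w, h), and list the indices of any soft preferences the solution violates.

main = (x=52, y=200, w=101, h=69)
violated soft preferences: 23

1. main.x = 52  [nav.left = main.left]
2. main.w = 101  [nav.w = main.w]
3. main.y = 200  [main.top = 200]
4. main.h = 69  [main.h = 69]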